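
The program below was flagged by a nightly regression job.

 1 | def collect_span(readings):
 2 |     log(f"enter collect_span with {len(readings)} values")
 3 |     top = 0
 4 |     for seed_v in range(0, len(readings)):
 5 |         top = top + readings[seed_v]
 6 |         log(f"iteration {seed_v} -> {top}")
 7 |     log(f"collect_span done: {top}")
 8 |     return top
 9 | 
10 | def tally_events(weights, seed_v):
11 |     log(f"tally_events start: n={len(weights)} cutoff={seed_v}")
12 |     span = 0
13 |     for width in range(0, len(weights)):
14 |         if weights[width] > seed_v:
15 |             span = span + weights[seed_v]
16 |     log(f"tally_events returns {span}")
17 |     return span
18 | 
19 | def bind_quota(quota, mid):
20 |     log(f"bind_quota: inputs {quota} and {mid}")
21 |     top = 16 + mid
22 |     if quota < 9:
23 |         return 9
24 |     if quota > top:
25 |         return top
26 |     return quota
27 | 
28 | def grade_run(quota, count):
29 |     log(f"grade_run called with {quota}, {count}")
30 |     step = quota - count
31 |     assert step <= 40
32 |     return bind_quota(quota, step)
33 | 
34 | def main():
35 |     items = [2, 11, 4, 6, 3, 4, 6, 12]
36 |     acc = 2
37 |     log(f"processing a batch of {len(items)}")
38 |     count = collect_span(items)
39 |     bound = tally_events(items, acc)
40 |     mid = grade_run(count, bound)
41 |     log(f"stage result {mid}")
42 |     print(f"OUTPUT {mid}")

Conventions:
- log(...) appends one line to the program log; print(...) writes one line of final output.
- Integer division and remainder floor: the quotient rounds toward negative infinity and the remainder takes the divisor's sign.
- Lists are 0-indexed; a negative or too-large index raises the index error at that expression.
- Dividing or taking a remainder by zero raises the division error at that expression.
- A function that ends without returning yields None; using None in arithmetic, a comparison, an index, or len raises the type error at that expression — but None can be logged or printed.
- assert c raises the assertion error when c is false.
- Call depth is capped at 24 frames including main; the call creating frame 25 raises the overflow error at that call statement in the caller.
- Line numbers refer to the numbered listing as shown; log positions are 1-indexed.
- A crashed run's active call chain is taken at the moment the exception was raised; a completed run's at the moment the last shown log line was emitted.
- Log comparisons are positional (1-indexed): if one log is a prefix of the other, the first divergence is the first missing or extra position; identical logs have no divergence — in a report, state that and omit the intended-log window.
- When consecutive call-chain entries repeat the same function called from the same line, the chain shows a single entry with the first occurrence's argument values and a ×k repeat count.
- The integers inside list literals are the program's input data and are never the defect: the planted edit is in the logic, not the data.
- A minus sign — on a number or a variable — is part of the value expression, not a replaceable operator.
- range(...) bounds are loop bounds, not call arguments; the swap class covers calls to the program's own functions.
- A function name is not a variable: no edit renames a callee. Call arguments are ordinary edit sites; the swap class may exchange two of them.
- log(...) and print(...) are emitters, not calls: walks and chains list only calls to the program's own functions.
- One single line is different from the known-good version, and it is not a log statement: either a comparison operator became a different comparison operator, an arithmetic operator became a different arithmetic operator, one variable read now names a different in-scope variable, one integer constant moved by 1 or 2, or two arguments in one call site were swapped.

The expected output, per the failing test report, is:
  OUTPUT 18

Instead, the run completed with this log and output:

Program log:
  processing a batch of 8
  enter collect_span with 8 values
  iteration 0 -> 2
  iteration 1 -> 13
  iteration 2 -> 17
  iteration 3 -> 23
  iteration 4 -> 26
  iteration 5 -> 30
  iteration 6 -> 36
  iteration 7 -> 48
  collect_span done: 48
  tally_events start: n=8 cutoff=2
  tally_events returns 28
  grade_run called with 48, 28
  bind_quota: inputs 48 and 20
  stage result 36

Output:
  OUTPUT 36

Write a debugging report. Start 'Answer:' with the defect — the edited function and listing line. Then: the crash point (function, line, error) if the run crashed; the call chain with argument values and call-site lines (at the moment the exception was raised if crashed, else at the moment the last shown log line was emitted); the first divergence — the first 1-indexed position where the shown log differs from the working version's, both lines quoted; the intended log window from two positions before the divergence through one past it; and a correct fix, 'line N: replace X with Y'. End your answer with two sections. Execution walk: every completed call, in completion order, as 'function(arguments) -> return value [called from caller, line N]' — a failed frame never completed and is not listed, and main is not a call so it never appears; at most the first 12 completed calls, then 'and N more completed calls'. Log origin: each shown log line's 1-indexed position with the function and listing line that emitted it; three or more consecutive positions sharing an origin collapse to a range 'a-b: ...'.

Answer: the defect is in tally_events at line 15.
Core observation: Log line 13 is where behavior first shows: 'tally_events returns 28' appears instead of 'tally_events returns 46'.
Call chain: main.
First divergence: position 13 — the shown line 'tally_events returns 28' should read 'tally_events returns 46'.
Intended log window:
  11: collect_span done: 48
  12: tally_events start: n=8 cutoff=2
  13: tally_events returns 46
  14: grade_run called with 48, 46
Execution walk:
  collect_span([2, 11, 4, 6, 3, 4, 6, 12]) -> 48  [called from main, line 38]
  tally_events([2, 11, 4, 6, 3, 4, 6, 12], 2) -> 28  [called from main, line 39]
  bind_quota(48, 20) -> 36  [called from grade_run, line 32]
  grade_run(48, 28) -> 36  [called from main, line 40]
Log origins:
  1: logged in main at line 37
  2: logged in collect_span at line 2
  3-10: logged in collect_span at line 6
  11: logged in collect_span at line 7
  12: logged in tally_events at line 11
  13: logged in tally_events at line 16
  14: logged in grade_run at line 29
  15: logged in bind_quota at line 20
  16: logged in main at line 41
A correct fix: line 15: replace `seed_v` with `width`.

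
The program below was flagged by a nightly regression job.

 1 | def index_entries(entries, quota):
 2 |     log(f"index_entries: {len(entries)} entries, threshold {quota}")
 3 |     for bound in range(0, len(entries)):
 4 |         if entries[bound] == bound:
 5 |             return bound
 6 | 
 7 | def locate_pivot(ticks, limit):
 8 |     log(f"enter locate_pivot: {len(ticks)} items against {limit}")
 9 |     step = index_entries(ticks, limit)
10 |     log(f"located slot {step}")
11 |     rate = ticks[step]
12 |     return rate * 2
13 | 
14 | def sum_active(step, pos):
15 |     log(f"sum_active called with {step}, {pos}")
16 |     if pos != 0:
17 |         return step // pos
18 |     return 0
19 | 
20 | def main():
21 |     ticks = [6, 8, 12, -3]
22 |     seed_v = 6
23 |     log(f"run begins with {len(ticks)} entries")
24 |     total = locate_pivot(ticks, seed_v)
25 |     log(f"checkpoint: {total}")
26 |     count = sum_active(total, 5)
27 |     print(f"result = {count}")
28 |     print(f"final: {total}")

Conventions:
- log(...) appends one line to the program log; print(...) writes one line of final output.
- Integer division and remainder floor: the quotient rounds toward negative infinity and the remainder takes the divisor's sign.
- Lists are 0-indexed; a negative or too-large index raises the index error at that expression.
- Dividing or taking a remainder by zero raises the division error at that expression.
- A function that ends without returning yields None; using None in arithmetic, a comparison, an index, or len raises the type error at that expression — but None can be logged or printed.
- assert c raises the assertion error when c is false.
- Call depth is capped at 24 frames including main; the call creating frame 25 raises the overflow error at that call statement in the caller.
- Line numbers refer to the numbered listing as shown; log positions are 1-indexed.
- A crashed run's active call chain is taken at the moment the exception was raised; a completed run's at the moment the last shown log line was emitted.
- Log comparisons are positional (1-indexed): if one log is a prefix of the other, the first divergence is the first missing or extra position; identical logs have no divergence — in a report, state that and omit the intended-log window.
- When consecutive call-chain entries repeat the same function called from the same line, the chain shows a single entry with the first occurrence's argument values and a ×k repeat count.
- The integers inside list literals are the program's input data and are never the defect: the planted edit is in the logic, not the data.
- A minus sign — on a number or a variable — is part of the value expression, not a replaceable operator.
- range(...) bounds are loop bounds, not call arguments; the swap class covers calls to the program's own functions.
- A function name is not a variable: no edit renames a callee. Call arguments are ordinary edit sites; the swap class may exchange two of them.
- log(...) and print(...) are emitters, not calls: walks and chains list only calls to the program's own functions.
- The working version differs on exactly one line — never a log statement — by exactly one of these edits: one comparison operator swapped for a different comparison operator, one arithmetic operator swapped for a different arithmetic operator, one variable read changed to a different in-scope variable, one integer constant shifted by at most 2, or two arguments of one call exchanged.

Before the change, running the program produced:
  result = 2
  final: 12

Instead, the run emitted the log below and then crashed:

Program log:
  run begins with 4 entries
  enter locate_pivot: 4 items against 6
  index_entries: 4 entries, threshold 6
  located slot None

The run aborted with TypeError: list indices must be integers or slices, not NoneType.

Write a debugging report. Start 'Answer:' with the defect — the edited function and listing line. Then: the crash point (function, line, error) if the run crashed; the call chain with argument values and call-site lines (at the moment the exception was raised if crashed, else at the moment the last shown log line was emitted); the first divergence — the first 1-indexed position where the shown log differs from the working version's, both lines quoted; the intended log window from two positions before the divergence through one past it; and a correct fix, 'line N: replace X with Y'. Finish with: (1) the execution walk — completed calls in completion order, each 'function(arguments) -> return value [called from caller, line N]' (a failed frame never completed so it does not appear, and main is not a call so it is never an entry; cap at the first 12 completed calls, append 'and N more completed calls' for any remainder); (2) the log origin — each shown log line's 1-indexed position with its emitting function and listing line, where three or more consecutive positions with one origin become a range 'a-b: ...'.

Answer: the defect is in index_entries at line 4.
Core observation: Everything matches until log position 4, which reads 'located slot None' in place of 'located slot 0'.
Crash: locate_pivot, line 11, TypeError.
Call chain: main -> locate_pivot([6, 8, 12, -3], 6) (called at line 24).
First divergence: position 4 — shown 'located slot None', intended 'located slot 0'.
Intended log window:
  2: enter locate_pivot: 4 items against 6
  3: index_entries: 4 entries, threshold 6
  4: located slot 0
  5: checkpoint: 12
Execution walk:
  index_entries([6, 8, 12, -3], 6) -> None  [called from locate_pivot, line 9]
Log origins:
  1: emitted by main (line 23)
  2: emitted by locate_pivot (line 8)
  3: emitted by index_entries (line 2)
  4: emitted by locate_pivot (line 10)
A correct fix: line 4: replace `entries[bound] == bound` with `entries[bound] == quota`.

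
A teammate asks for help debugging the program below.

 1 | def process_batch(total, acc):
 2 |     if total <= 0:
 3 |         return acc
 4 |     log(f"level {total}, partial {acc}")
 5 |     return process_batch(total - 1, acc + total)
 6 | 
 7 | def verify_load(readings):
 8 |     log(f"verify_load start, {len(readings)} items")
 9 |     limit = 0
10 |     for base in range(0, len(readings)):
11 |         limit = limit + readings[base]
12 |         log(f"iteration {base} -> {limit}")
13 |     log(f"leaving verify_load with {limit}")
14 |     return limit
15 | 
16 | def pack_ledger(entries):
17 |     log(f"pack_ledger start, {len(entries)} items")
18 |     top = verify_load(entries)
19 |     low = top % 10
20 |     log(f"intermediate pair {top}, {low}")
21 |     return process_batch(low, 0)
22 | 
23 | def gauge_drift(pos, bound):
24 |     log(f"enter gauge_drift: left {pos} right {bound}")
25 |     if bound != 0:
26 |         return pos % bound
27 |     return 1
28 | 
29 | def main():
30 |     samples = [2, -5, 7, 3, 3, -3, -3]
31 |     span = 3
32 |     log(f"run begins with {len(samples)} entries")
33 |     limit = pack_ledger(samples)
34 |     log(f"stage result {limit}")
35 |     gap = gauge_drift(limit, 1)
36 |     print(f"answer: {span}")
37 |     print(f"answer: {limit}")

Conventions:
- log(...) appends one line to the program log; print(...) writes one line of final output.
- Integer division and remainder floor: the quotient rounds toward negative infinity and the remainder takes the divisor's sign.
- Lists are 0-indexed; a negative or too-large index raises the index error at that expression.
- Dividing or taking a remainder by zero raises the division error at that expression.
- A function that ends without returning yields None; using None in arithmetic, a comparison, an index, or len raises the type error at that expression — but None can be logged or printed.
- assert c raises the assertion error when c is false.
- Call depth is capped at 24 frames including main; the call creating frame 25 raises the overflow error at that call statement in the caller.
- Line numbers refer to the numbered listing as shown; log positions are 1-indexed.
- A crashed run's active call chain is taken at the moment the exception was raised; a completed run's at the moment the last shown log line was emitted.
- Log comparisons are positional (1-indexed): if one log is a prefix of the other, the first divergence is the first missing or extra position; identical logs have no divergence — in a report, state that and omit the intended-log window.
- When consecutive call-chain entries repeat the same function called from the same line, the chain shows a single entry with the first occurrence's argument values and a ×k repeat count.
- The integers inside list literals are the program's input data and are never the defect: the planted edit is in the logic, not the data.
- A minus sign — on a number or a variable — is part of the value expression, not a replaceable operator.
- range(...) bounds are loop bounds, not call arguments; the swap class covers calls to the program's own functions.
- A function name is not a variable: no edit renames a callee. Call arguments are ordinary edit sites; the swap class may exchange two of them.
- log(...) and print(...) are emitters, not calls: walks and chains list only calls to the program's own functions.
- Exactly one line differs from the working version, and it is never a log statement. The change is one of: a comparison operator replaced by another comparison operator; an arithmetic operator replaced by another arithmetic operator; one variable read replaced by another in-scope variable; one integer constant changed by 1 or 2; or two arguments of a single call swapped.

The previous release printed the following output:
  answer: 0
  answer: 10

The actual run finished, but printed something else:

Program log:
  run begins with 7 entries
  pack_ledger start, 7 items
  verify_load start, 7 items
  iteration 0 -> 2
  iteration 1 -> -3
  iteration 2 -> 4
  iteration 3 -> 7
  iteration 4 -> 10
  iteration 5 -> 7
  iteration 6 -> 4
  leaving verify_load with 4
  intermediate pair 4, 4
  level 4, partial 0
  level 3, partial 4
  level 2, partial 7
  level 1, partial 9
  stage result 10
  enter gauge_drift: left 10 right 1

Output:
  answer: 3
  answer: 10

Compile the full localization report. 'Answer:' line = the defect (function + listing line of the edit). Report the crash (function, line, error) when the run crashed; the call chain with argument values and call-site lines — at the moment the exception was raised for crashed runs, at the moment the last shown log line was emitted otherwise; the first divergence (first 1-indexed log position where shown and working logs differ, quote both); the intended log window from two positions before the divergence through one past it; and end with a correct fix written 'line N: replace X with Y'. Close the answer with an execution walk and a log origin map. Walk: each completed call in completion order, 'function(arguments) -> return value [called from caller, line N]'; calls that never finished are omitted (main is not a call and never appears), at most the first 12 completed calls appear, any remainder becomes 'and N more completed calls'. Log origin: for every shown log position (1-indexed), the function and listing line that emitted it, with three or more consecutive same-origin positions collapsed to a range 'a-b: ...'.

Answer: the defect is in main at line 36.
Key fact: Nothing in the log betrays the bug — only the output does.
Call chain: main -> gauge_drift(10, 1) (called at line 35).
First divergence: none (the log streams are identical).
Execution walk:
  verify_load([2, -5, 7, 3, 3, -3, -3]) -> 4  [called from pack_ledger, line 18]
  process_batch(0, 10) -> 10  [called from process_batch, line 5]
  process_batch(1, 9) -> 10  [called from process_batch, line 5]
  process_batch(2, 7) -> 10  [called from process_batch, line 5]
  process_batch(3, 4) -> 10  [called from process_batch, line 5]
  process_batch(4, 0) -> 10  [called from pack_ledger, line 21]
  pack_ledger([2, -5, 7, 3, 3, -3, -3]) -> 10  [called from main, line 33]
  gauge_drift(10, 1) -> 0  [called from main, line 35]
Log origins:
  1: from main, line 32
  2: from pack_ledger, line 17
  3: from verify_load, line 8
  4-10: from verify_load, line 12
  11: from verify_load, line 13
  12: from pack_ledger, line 20
  13-16: from process_batch, line 4
  17: from main, line 34
  18: from gauge_drift, line 24
A correct fix: line 36: replace `span` with `gap`.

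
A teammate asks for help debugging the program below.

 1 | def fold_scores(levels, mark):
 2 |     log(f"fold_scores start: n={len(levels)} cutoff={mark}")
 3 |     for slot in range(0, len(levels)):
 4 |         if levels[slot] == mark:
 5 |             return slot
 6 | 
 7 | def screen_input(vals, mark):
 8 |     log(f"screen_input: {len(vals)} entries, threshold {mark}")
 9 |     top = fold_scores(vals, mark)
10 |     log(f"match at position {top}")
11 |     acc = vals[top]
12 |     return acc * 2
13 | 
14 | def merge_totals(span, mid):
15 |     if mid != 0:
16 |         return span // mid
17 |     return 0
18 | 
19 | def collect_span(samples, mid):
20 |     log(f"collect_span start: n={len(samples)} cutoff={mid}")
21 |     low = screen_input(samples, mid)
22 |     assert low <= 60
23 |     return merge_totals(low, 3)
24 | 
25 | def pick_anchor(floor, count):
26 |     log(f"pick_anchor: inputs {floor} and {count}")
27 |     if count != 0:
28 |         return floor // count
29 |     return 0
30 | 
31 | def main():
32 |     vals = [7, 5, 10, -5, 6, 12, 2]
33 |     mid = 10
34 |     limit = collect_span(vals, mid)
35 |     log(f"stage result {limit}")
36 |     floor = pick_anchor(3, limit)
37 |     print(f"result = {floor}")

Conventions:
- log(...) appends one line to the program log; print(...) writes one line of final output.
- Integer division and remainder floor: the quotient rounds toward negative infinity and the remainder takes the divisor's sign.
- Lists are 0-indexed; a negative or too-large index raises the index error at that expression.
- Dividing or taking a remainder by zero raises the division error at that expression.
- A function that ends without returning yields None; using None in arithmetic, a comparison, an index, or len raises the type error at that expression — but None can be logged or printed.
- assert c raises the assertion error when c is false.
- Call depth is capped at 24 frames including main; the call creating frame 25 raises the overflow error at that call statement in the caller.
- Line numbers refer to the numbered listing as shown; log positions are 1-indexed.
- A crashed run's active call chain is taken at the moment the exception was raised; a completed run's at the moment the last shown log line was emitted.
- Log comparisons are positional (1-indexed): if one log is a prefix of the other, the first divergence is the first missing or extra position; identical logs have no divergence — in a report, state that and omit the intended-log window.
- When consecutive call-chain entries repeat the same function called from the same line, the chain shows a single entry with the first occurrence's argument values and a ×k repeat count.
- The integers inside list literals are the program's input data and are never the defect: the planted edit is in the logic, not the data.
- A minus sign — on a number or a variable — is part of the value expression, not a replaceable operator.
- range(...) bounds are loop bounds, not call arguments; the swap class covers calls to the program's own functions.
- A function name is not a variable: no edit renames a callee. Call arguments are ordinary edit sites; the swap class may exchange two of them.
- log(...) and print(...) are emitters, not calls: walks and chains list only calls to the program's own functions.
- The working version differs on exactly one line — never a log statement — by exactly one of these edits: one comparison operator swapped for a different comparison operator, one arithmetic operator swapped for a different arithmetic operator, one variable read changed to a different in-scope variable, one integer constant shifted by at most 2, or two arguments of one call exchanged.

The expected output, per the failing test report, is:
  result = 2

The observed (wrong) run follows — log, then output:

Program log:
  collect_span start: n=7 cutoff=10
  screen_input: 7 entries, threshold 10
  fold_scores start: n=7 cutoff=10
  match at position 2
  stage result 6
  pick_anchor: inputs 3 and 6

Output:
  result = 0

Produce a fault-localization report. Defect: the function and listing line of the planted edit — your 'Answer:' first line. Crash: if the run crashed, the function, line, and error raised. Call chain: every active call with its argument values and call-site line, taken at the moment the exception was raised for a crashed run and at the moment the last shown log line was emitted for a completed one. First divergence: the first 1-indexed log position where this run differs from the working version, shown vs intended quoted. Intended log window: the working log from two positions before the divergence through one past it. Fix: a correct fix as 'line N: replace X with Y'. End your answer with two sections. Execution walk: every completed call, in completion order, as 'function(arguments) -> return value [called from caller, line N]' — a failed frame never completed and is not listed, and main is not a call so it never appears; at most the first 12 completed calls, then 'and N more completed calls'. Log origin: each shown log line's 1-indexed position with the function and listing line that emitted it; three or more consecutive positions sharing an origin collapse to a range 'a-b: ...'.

Answer: the defect is in main at line 36.
Key fact: Everything matches until log position 6, which reads 'pick_anchor: inputs 3 and 6' in place of 'pick_anchor: inputs 6 and 3'.
Call chain: main -> pick_anchor(3, 6) (called at line 36).
First divergence: position 6 — the shown line 'pick_anchor: inputs 3 and 6' should read 'pick_anchor: inputs 6 and 3'.
Intended log window:
  4: match at position 2
  5: stage result 6
  6: pick_anchor: inputs 6 and 3
Execution walk:
  fold_scores([7, 5, 10, -5, 6, 12, 2], 10) -> 2  [called from screen_input, line 9]
  screen_input([7, 5, 10, -5, 6, 12, 2], 10) -> 20  [called from collect_span, line 21]
  merge_totals(20, 3) -> 6  [called from collect_span, line 23]
  collect_span([7, 5, 10, -5, 6, 12, 2], 10) -> 6  [called from main, line 34]
  pick_anchor(3, 6) -> 0  [called from main, line 36]
Log origin:
  1: emitted by collect_span (line 20)
  2: emitted by screen_input (line 8)
  3: emitted by fold_scores (line 2)
  4: emitted by screen_input (line 10)
  5: emitted by main (line 35)
  6: emitted by pick_anchor (line 26)
A correct fix: line 36: replace `pick_anchor(3, limit)` with `pick_anchor(limit, 3)`.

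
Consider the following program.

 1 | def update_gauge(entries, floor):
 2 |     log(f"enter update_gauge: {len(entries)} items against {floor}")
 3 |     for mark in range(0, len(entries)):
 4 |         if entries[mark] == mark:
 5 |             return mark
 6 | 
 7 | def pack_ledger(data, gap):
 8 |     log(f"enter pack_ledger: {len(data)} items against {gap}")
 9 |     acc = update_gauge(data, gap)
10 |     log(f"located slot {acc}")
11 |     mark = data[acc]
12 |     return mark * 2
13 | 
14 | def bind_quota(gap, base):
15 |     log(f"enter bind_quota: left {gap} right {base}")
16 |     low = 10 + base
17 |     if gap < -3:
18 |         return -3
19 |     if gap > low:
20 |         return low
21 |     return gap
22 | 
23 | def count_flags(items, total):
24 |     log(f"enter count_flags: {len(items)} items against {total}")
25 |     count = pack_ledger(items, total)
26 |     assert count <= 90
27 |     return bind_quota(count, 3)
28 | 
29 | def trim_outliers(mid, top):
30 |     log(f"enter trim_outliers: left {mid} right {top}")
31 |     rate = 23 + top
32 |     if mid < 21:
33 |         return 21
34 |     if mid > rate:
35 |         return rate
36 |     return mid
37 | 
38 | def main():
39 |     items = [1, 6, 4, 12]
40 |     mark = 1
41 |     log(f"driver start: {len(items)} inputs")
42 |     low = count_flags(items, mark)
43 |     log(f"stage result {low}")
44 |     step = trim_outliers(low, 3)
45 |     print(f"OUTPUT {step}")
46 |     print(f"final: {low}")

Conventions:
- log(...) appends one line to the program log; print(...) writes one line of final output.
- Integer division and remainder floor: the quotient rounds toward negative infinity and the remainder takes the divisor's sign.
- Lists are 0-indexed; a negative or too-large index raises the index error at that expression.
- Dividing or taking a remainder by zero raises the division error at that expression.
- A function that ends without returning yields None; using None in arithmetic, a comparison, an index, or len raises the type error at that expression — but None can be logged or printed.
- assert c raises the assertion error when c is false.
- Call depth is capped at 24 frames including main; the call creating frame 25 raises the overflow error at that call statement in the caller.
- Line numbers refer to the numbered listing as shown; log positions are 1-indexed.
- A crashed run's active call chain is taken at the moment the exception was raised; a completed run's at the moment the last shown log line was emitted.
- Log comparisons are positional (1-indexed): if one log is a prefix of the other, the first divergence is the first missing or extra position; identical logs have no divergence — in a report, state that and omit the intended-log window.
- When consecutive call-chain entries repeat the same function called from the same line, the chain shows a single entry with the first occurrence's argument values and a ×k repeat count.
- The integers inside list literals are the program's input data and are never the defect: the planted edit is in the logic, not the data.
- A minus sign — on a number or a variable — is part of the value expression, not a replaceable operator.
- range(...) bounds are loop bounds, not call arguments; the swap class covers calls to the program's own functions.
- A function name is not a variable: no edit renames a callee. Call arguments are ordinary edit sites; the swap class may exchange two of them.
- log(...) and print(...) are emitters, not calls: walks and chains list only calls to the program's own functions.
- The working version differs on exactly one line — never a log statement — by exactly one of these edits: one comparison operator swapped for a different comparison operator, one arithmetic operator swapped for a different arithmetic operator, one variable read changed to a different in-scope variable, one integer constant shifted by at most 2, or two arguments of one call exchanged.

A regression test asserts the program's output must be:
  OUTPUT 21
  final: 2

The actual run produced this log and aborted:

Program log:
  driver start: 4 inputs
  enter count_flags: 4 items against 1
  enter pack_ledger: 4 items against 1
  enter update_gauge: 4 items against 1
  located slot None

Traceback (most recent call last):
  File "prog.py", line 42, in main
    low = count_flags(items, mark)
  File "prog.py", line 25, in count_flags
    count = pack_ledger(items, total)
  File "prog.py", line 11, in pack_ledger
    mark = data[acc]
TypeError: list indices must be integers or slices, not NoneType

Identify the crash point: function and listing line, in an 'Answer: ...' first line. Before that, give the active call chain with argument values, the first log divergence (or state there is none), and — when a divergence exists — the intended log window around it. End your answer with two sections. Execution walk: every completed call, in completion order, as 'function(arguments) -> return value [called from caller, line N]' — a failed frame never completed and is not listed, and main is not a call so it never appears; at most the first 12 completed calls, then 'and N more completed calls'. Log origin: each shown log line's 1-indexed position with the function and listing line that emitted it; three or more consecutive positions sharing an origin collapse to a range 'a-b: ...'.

Answer: the error was raised in pack_ledger, line 11.
The tell: The earliest visible damage is log position 5 — 'located slot None' rather than the intended 'located slot 0'.
Call chain: main -> count_flags([1, 6, 4, 12], 1) (called at line 42) -> pack_ledger([1, 6, 4, 12], 1) (called at line 25).
First divergence: position 5; shown 'located slot None' vs intended 'located slot 0'.
Intended log window:
  3: enter pack_ledger: 4 items against 1
  4: enter update_gauge: 4 items against 1
  5: located slot 0
  6: enter bind_quota: left 2 right 3
Execution walk:
  update_gauge([1, 6, 4, 12], 1) -> None  [called from pack_ledger, line 9]
Log line origins:
  1: from main, line 41
  2: from count_flags, line 24
  3: from pack_ledger, line 8
  4: from update_gauge, line 2
  5: from pack_ledger, line 10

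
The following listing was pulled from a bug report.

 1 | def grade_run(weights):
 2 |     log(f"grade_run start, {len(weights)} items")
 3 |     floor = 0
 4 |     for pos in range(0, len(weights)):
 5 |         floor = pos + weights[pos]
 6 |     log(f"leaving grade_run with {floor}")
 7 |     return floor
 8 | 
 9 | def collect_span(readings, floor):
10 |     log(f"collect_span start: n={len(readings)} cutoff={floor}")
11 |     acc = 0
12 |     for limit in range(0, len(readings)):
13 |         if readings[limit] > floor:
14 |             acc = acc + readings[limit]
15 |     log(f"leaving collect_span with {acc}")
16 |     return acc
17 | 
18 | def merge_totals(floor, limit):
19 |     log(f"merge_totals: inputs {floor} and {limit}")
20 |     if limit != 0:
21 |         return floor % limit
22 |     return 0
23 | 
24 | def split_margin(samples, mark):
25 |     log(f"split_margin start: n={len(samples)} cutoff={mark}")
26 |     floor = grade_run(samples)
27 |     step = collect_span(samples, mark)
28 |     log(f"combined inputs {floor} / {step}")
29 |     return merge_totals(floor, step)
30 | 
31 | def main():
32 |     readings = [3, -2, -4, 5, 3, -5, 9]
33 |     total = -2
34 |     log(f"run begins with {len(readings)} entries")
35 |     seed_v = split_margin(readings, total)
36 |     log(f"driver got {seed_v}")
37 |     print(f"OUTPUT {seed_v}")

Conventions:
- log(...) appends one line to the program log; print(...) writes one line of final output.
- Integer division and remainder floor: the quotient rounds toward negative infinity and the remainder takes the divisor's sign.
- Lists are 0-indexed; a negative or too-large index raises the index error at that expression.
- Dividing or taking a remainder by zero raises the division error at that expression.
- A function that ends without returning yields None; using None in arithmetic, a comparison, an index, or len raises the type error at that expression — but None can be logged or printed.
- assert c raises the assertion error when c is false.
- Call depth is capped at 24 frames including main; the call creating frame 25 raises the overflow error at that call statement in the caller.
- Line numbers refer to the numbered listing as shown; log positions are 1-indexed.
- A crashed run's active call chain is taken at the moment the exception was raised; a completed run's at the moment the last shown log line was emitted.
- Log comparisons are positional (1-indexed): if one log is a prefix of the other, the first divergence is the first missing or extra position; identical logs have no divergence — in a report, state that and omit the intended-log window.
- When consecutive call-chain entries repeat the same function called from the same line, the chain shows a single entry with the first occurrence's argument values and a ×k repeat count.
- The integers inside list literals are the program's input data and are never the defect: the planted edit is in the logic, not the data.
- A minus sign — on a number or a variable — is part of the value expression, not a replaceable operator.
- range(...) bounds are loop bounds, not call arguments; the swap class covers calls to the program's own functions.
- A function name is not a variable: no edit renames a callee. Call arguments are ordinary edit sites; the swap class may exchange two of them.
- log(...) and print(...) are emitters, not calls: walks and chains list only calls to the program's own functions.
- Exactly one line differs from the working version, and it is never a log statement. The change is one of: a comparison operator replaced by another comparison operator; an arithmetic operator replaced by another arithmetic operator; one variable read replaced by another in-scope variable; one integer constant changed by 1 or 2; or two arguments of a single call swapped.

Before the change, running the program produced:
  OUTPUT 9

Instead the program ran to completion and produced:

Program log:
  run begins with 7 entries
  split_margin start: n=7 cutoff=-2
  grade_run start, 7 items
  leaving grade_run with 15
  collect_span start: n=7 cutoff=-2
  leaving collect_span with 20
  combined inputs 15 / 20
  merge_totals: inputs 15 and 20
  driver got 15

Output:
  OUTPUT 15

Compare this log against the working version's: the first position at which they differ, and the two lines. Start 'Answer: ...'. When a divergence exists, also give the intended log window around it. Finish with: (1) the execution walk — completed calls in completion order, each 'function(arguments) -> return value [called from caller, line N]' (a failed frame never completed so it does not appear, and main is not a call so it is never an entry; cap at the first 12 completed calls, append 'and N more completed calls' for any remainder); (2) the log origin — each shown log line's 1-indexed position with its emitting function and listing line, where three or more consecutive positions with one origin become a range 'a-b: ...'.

Answer: position 4 — the shown line 'leaving grade_run with 15' should read 'leaving grade_run with 9'.
Intended log window:
  2: split_margin start: n=7 cutoff=-2
  3: grade_run start, 7 items
  4: leaving grade_run with 9
  5: collect_span start: n=7 cutoff=-2
Execution walk:
  grade_run([3, -2, -4, 5, 3, -5, 9]) -> 15  [called from split_margin, line 26]
  collect_span([3, -2, -4, 5, 3, -5, 9], -2) -> 20  [called from split_margin, line 27]
  merge_totals(15, 20) -> 15  [called from split_margin, line 29]
  split_margin([3, -2, -4, 5, 3, -5, 9], -2) -> 15  [called from main, line 35]
Origin of each log line:
  1: from main, line 34
  2: from split_margin, line 25
  3: from grade_run, line 2
  4: from grade_run, line 6
  5: from collect_span, line 10
  6: from collect_span, line 15
  7: from split_margin, line 28
  8: from merge_totals, line 19
  9: from main, line 36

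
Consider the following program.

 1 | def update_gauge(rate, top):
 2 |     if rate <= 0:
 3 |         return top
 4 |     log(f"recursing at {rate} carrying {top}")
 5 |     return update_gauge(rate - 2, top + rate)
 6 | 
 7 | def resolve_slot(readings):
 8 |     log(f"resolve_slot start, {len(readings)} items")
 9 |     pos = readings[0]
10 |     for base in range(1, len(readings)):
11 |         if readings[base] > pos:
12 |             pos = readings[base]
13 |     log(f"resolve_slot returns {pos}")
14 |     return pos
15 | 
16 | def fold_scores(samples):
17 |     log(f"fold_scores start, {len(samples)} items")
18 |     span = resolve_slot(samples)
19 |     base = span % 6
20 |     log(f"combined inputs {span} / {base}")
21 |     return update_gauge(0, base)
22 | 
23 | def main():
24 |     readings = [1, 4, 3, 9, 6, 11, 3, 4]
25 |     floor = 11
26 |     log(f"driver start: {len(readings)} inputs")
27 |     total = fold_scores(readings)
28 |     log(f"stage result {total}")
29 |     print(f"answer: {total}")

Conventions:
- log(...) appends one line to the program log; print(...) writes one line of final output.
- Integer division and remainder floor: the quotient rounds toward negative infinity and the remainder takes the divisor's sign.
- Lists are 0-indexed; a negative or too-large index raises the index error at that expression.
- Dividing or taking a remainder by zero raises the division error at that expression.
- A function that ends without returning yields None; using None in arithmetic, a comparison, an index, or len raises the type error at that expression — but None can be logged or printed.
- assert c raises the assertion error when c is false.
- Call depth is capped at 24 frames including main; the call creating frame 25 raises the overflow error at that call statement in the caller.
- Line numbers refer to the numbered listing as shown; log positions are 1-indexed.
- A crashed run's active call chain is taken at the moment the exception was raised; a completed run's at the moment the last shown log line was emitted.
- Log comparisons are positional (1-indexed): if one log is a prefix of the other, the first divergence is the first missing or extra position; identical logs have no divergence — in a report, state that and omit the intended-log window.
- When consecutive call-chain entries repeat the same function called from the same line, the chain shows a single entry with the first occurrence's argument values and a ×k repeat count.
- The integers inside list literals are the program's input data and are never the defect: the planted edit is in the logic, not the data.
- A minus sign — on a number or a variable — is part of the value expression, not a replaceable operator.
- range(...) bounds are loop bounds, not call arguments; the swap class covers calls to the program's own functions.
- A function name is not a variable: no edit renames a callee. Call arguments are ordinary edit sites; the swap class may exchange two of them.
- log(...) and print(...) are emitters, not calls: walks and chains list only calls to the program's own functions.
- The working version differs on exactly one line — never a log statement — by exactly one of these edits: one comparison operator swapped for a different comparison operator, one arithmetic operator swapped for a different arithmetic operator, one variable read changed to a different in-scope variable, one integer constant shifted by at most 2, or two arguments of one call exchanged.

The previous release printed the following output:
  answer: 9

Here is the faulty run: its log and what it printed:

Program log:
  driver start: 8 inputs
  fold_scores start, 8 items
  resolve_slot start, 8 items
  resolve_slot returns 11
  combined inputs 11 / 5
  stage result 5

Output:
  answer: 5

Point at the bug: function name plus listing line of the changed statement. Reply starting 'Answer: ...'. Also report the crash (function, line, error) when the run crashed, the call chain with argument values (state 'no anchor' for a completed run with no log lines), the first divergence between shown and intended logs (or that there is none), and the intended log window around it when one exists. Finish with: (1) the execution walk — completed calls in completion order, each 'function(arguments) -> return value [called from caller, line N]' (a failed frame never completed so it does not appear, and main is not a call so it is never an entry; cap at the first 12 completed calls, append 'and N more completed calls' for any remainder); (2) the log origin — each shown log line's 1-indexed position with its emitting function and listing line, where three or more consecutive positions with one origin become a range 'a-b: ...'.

Answer: the defect is in fold_scores at line 21.
Core observation: Log line 6 is where behavior first shows: 'stage result 5' appears instead of 'recursing at 5 carrying 0'.
Call chain: main.
First divergence: position 6; shown 'stage result 5' vs intended 'recursing at 5 carrying 0'.
Intended log window:
  4: resolve_slot returns 11
  5: combined inputs 11 / 5
  6: recursing at 5 carrying 0
  7: recursing at 3 carrying 5
Execution walk:
  resolve_slot([1, 4, 3, 9, 6, 11, 3, 4]) -> 11  [called from fold_scores, line 18]
  update_gauge(0, 5) -> 5  [called from fold_scores, line 21]
  fold_scores([1, 4, 3, 9, 6, 11, 3, 4]) -> 5  [called from main, line 27]
Log line origins:
  1: emitted by main (line 26)
  2: emitted by fold_scores (line 17)
  3: emitted by resolve_slot (line 8)
  4: emitted by resolve_slot (line 13)
  5: emitted by fold_scores (line 20)
  6: emitted by main (line 28)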